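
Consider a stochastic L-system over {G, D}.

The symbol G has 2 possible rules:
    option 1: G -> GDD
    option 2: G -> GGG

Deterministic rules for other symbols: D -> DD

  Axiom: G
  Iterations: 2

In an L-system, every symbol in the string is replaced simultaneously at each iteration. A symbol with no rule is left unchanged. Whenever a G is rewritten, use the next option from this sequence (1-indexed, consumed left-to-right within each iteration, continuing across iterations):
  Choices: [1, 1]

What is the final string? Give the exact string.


Step 0: G
Step 1: GDD  (used choices [1])
Step 2: GDDDDDD  (used choices [1])

Answer: GDDDDDD


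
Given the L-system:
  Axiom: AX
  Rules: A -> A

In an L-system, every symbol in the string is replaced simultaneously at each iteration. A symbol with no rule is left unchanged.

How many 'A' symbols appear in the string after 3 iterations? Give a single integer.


Answer: 1

Derivation:
Step 0: AX  (1 'A')
Step 1: AX  (1 'A')
Step 2: AX  (1 'A')
Step 3: AX  (1 'A')


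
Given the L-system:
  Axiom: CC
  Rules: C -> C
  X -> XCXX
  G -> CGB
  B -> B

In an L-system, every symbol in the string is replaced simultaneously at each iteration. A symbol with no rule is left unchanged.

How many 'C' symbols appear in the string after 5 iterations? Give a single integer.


Answer: 2

Derivation:
Step 0: CC  (2 'C')
Step 1: CC  (2 'C')
Step 2: CC  (2 'C')
Step 3: CC  (2 'C')
Step 4: CC  (2 'C')
Step 5: CC  (2 'C')


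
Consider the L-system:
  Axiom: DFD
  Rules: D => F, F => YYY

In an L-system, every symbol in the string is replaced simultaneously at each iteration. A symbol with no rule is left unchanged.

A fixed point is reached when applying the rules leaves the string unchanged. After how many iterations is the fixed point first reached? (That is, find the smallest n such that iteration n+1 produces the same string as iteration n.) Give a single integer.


Answer: 2

Derivation:
Step 0: DFD
Step 1: FYYYF
Step 2: YYYYYYYYY
Step 3: YYYYYYYYY  (unchanged — fixed point at step 2)


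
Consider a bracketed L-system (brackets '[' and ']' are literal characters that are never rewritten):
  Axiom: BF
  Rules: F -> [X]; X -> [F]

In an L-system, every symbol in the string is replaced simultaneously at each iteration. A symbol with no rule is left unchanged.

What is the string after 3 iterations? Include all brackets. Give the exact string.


Step 0: BF
Step 1: B[X]
Step 2: B[[F]]
Step 3: B[[[X]]]

Answer: B[[[X]]]


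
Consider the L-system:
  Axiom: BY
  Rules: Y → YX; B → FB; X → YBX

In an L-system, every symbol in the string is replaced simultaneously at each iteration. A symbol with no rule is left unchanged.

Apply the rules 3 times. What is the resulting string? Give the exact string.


Answer: FFFBYXYBXYXFBYBX

Derivation:
Step 0: BY
Step 1: FBYX
Step 2: FFBYXYBX
Step 3: FFFBYXYBXYXFBYBX


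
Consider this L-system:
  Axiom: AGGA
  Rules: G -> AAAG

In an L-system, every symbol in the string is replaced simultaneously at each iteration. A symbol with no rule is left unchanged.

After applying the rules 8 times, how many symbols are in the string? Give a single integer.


Step 0: length = 4
Step 1: length = 10
Step 2: length = 16
Step 3: length = 22
Step 4: length = 28
Step 5: length = 34
Step 6: length = 40
Step 7: length = 46
Step 8: length = 52

Answer: 52


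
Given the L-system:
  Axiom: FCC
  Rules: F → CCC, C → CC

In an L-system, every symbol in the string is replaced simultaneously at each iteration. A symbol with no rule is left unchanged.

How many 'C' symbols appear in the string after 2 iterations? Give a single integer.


Answer: 14

Derivation:
Step 0: FCC  (2 'C')
Step 1: CCCCCCC  (7 'C')
Step 2: CCCCCCCCCCCCCC  (14 'C')


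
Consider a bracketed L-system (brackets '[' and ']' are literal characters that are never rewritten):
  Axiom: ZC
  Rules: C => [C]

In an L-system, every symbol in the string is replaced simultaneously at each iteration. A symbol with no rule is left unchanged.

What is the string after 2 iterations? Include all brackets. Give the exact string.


Answer: Z[[C]]

Derivation:
Step 0: ZC
Step 1: Z[C]
Step 2: Z[[C]]


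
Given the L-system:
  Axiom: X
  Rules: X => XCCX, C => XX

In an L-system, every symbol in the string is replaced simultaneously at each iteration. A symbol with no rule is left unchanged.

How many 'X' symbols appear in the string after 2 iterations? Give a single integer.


Step 0: X  (1 'X')
Step 1: XCCX  (2 'X')
Step 2: XCCXXXXXXCCX  (8 'X')

Answer: 8


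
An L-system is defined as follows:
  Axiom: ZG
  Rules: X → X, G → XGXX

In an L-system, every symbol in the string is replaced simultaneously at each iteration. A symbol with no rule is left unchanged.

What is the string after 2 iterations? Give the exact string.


Answer: ZXXGXXXX

Derivation:
Step 0: ZG
Step 1: ZXGXX
Step 2: ZXXGXXXX


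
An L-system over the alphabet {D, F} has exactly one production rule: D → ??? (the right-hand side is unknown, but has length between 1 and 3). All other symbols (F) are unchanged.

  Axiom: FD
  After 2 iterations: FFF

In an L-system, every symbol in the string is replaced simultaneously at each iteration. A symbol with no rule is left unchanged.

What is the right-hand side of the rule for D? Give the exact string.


Trying D → FF:
  Step 0: FD
  Step 1: FFF
  Step 2: FFF
Matches the given result.

Answer: FF


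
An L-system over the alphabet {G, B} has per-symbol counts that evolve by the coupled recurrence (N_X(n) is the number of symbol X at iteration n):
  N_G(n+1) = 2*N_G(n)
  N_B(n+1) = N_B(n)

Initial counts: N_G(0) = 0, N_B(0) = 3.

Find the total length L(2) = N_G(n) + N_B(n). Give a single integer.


Step 0: N_G=0, N_B=3, L=3
Step 1: N_G=0, N_B=3, L=3
Step 2: N_G=0, N_B=3, L=3

Answer: 3


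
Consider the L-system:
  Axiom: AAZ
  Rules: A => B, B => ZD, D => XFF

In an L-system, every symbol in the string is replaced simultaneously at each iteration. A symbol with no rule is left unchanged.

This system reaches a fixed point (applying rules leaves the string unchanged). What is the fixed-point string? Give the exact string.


Answer: ZXFFZXFFZ

Derivation:
Step 0: AAZ
Step 1: BBZ
Step 2: ZDZDZ
Step 3: ZXFFZXFFZ
Step 4: ZXFFZXFFZ  (unchanged — fixed point at step 3)


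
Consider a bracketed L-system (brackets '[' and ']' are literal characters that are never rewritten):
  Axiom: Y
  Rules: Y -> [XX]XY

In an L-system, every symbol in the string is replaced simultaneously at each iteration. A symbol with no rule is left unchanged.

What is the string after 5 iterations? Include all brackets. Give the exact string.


Answer: [XX]X[XX]X[XX]X[XX]X[XX]XY

Derivation:
Step 0: Y
Step 1: [XX]XY
Step 2: [XX]X[XX]XY
Step 3: [XX]X[XX]X[XX]XY
Step 4: [XX]X[XX]X[XX]X[XX]XY
Step 5: [XX]X[XX]X[XX]X[XX]X[XX]XY


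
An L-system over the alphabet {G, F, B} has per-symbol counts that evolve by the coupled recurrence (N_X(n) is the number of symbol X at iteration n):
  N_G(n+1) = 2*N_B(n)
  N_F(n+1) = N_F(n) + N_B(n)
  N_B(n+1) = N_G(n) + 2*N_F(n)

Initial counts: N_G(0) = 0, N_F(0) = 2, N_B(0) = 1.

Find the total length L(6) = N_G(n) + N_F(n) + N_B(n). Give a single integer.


Step 0: N_G=0, N_F=2, N_B=1, L=3
Step 1: N_G=2, N_F=3, N_B=4, L=9
Step 2: N_G=8, N_F=7, N_B=8, L=23
Step 3: N_G=16, N_F=15, N_B=22, L=53
Step 4: N_G=44, N_F=37, N_B=46, L=127
Step 5: N_G=92, N_F=83, N_B=118, L=293
Step 6: N_G=236, N_F=201, N_B=258, L=695

Answer: 695


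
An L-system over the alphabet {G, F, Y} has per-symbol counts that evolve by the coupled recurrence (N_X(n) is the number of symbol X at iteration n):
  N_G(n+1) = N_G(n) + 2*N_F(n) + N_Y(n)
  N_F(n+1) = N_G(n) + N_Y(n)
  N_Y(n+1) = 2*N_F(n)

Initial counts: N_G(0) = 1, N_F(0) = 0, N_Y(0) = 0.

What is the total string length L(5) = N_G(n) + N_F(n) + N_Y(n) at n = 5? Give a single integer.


Answer: 94

Derivation:
Step 0: N_G=1, N_F=0, N_Y=0, L=1
Step 1: N_G=1, N_F=1, N_Y=0, L=2
Step 2: N_G=3, N_F=1, N_Y=2, L=6
Step 3: N_G=7, N_F=5, N_Y=2, L=14
Step 4: N_G=19, N_F=9, N_Y=10, L=38
Step 5: N_G=47, N_F=29, N_Y=18, L=94


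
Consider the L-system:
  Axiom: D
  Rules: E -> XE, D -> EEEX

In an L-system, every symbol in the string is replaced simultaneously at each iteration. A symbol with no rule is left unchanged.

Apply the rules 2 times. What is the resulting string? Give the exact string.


Answer: XEXEXEX

Derivation:
Step 0: D
Step 1: EEEX
Step 2: XEXEXEX


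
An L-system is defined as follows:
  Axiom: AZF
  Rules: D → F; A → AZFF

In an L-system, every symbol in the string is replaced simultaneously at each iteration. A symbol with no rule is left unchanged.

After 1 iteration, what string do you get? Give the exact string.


Answer: AZFFZF

Derivation:
Step 0: AZF
Step 1: AZFFZF


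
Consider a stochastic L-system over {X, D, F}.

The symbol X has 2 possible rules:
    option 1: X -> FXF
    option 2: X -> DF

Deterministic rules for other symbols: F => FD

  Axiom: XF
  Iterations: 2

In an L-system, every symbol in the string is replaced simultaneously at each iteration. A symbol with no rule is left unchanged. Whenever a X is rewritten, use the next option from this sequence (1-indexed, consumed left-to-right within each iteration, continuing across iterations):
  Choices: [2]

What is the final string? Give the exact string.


Answer: DFDFDD

Derivation:
Step 0: XF
Step 1: DFFD  (used choices [2])
Step 2: DFDFDD  (used choices [])


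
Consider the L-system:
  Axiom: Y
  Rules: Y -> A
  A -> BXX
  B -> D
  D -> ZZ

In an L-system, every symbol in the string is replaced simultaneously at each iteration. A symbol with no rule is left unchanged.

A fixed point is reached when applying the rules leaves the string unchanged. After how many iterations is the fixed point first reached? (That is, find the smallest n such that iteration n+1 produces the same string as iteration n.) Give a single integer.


Step 0: Y
Step 1: A
Step 2: BXX
Step 3: DXX
Step 4: ZZXX
Step 5: ZZXX  (unchanged — fixed point at step 4)

Answer: 4


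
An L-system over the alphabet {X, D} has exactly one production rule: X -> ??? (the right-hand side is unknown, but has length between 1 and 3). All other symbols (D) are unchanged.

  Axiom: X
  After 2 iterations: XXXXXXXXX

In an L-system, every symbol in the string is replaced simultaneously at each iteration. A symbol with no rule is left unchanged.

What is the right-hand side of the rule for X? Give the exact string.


Trying X -> XXX:
  Step 0: X
  Step 1: XXX
  Step 2: XXXXXXXXX
Matches the given result.

Answer: XXX


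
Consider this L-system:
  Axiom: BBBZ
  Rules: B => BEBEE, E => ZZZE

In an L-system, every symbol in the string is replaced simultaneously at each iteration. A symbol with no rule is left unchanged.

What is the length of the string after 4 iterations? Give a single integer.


Step 0: length = 4
Step 1: length = 16
Step 2: length = 67
Step 3: length = 196
Step 4: length = 481

Answer: 481


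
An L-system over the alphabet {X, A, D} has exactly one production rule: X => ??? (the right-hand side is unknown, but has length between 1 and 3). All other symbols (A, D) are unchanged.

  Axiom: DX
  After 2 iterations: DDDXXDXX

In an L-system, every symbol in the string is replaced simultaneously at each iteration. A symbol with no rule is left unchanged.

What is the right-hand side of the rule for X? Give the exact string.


Trying X => DXX:
  Step 0: DX
  Step 1: DDXX
  Step 2: DDDXXDXX
Matches the given result.

Answer: DXX


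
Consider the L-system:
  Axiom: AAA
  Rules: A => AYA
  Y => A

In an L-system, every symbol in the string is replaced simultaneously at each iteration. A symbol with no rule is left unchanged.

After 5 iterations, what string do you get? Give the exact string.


Step 0: AAA
Step 1: AYAAYAAYA
Step 2: AYAAAYAAYAAAYAAYAAAYA
Step 3: AYAAAYAAYAAYAAAYAAYAAAYAAYAAYAAAYAAYAAAYAAYAAYAAAYA
Step 4: AYAAAYAAYAAYAAAYAAYAAAYAAYAAAYAAYAAYAAAYAAYAAAYAAYAAYAAAYAAYAAAYAAYAAAYAAYAAYAAAYAAYAAAYAAYAAYAAAYAAYAAAYAAYAAAYAAYAAYAAAYA
Step 5: AYAAAYAAYAAYAAAYAAYAAAYAAYAAAYAAYAAYAAAYAAYAAAYAAYAAYAAAYAAYAAAYAAYAAYAAAYAAYAAAYAAYAAAYAAYAAYAAAYAAYAAAYAAYAAYAAAYAAYAAAYAAYAAAYAAYAAYAAAYAAYAAAYAAYAAYAAAYAAYAAAYAAYAAYAAAYAAYAAAYAAYAAAYAAYAAYAAAYAAYAAAYAAYAAYAAAYAAYAAAYAAYAAAYAAYAAYAAAYAAYAAAYAAYAAYAAAYAAYAAAYAAYAAYAAAYAAYAAAYAAYAAAYAAYAAYAAAYA

Answer: AYAAAYAAYAAYAAAYAAYAAAYAAYAAAYAAYAAYAAAYAAYAAAYAAYAAYAAAYAAYAAAYAAYAAYAAAYAAYAAAYAAYAAAYAAYAAYAAAYAAYAAAYAAYAAYAAAYAAYAAAYAAYAAAYAAYAAYAAAYAAYAAAYAAYAAYAAAYAAYAAAYAAYAAYAAAYAAYAAAYAAYAAAYAAYAAYAAAYAAYAAAYAAYAAYAAAYAAYAAAYAAYAAAYAAYAAYAAAYAAYAAAYAAYAAYAAAYAAYAAAYAAYAAYAAAYAAYAAAYAAYAAAYAAYAAYAAAYA


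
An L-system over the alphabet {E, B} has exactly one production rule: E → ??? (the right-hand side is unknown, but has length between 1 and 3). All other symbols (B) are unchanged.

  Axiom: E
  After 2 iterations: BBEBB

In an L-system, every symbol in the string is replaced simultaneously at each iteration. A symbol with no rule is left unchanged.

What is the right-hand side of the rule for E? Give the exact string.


Answer: BEB

Derivation:
Trying E → BEB:
  Step 0: E
  Step 1: BEB
  Step 2: BBEBB
Matches the given result.


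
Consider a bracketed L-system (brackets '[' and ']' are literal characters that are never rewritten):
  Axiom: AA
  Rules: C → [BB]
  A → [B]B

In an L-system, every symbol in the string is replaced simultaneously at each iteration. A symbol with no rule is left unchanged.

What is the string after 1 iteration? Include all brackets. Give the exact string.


Step 0: AA
Step 1: [B]B[B]B

Answer: [B]B[B]B


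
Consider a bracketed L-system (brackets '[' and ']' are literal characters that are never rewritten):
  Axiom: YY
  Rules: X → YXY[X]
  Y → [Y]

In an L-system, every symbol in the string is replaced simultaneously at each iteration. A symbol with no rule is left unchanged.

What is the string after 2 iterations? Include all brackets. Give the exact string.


Step 0: YY
Step 1: [Y][Y]
Step 2: [[Y]][[Y]]

Answer: [[Y]][[Y]]


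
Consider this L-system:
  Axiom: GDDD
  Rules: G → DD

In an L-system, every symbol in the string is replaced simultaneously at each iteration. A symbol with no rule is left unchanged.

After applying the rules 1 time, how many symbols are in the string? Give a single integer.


Answer: 5

Derivation:
Step 0: length = 4
Step 1: length = 5


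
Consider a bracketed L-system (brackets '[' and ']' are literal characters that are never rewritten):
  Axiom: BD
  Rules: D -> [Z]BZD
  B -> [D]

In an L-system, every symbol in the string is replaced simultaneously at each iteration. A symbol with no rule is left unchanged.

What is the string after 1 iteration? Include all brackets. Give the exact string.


Step 0: BD
Step 1: [D][Z]BZD

Answer: [D][Z]BZD


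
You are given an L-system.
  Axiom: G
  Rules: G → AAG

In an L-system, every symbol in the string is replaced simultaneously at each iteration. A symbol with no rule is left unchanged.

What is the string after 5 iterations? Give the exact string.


Step 0: G
Step 1: AAG
Step 2: AAAAG
Step 3: AAAAAAG
Step 4: AAAAAAAAG
Step 5: AAAAAAAAAAG

Answer: AAAAAAAAAAG


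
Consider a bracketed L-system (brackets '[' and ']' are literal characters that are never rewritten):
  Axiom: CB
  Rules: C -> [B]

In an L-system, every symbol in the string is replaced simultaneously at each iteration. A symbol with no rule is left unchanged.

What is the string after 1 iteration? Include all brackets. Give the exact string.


Step 0: CB
Step 1: [B]B

Answer: [B]B


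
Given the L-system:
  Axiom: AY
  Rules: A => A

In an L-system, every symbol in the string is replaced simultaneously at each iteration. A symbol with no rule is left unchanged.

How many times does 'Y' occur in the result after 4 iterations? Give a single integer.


Answer: 1

Derivation:
Step 0: AY  (1 'Y')
Step 1: AY  (1 'Y')
Step 2: AY  (1 'Y')
Step 3: AY  (1 'Y')
Step 4: AY  (1 'Y')


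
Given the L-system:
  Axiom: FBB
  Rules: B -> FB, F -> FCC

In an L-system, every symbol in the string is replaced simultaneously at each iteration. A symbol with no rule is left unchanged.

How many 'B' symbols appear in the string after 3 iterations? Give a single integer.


Answer: 2

Derivation:
Step 0: FBB  (2 'B')
Step 1: FCCFBFB  (2 'B')
Step 2: FCCCCFCCFBFCCFB  (2 'B')
Step 3: FCCCCCCFCCCCFCCFBFCCCCFCCFB  (2 'B')


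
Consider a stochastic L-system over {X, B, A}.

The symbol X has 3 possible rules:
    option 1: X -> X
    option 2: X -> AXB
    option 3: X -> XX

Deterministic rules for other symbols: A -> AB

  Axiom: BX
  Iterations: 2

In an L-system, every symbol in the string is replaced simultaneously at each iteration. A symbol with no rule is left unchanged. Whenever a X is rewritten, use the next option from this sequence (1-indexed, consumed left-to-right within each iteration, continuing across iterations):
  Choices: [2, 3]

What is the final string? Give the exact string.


Answer: BABXXB

Derivation:
Step 0: BX
Step 1: BAXB  (used choices [2])
Step 2: BABXXB  (used choices [3])


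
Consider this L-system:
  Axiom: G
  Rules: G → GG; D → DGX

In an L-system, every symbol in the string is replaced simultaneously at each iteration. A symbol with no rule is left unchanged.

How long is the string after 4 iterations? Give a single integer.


Step 0: length = 1
Step 1: length = 2
Step 2: length = 4
Step 3: length = 8
Step 4: length = 16

Answer: 16


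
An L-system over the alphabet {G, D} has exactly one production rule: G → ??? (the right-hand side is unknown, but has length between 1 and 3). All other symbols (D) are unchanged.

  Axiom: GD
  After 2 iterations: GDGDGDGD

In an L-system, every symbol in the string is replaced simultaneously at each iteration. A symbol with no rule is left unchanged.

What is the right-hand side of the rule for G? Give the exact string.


Answer: GDG

Derivation:
Trying G → GDG:
  Step 0: GD
  Step 1: GDGD
  Step 2: GDGDGDGD
Matches the given result.


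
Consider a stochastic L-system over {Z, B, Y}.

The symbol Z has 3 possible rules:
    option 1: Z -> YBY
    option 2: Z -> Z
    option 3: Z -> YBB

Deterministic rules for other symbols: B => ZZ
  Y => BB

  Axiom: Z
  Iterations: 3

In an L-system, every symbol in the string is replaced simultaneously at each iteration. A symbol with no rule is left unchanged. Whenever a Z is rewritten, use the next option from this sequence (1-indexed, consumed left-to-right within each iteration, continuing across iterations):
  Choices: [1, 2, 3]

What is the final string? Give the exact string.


Step 0: Z
Step 1: YBY  (used choices [1])
Step 2: BBZZBB  (used choices [])
Step 3: ZZZZZYBBZZZZ  (used choices [2, 3])

Answer: ZZZZZYBBZZZZ


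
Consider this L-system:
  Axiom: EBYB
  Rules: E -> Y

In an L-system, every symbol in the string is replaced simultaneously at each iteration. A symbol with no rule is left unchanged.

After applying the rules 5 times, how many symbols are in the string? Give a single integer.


Answer: 4

Derivation:
Step 0: length = 4
Step 1: length = 4
Step 2: length = 4
Step 3: length = 4
Step 4: length = 4
Step 5: length = 4


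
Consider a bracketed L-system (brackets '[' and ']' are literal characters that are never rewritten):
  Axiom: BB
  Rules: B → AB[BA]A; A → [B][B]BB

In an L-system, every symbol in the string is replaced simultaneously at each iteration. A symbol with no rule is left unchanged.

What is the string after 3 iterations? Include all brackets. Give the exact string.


Answer: [AB[BA]A][AB[BA]A]AB[BA]AAB[BA]A[B][B]BBAB[BA]A[AB[BA]A[B][B]BB][B][B]BB[[B][B]BBAB[BA]A[AB[BA]A[B][B]BB][B][B]BB[AB[BA]A][AB[BA]A]AB[BA]AAB[BA]A][AB[BA]A][AB[BA]A]AB[BA]AAB[BA]A[AB[BA]A][AB[BA]A]AB[BA]AAB[BA]A[B][B]BBAB[BA]A[AB[BA]A[B][B]BB][B][B]BB[[B][B]BBAB[BA]A[AB[BA]A[B][B]BB][B][B]BB[AB[BA]A][AB[BA]A]AB[BA]AAB[BA]A][AB[BA]A][AB[BA]A]AB[BA]AAB[BA]A

Derivation:
Step 0: BB
Step 1: AB[BA]AAB[BA]A
Step 2: [B][B]BBAB[BA]A[AB[BA]A[B][B]BB][B][B]BB[B][B]BBAB[BA]A[AB[BA]A[B][B]BB][B][B]BB
Step 3: [AB[BA]A][AB[BA]A]AB[BA]AAB[BA]A[B][B]BBAB[BA]A[AB[BA]A[B][B]BB][B][B]BB[[B][B]BBAB[BA]A[AB[BA]A[B][B]BB][B][B]BB[AB[BA]A][AB[BA]A]AB[BA]AAB[BA]A][AB[BA]A][AB[BA]A]AB[BA]AAB[BA]A[AB[BA]A][AB[BA]A]AB[BA]AAB[BA]A[B][B]BBAB[BA]A[AB[BA]A[B][B]BB][B][B]BB[[B][B]BBAB[BA]A[AB[BA]A[B][B]BB][B][B]BB[AB[BA]A][AB[BA]A]AB[BA]AAB[BA]A][AB[BA]A][AB[BA]A]AB[BA]AAB[BA]A


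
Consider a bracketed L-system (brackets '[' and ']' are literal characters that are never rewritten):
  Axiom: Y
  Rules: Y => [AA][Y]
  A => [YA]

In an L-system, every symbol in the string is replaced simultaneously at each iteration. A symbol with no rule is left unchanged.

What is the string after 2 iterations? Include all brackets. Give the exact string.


Answer: [[YA][YA]][[AA][Y]]

Derivation:
Step 0: Y
Step 1: [AA][Y]
Step 2: [[YA][YA]][[AA][Y]]


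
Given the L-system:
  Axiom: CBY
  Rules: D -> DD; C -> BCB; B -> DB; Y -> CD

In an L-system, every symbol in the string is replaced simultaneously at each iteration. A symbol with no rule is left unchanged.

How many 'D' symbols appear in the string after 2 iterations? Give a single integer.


Answer: 7

Derivation:
Step 0: CBY  (0 'D')
Step 1: BCBDBCD  (2 'D')
Step 2: DBBCBDBDDDBBCBDD  (7 'D')


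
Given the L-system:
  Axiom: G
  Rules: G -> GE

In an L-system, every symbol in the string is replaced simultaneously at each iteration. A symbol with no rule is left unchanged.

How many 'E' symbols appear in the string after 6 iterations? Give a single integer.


Step 0: G  (0 'E')
Step 1: GE  (1 'E')
Step 2: GEE  (2 'E')
Step 3: GEEE  (3 'E')
Step 4: GEEEE  (4 'E')
Step 5: GEEEEE  (5 'E')
Step 6: GEEEEEE  (6 'E')

Answer: 6


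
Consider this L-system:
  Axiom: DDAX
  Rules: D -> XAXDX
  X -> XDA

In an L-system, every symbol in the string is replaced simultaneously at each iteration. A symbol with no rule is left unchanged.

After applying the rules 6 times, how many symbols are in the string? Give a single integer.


Answer: 2308

Derivation:
Step 0: length = 4
Step 1: length = 14
Step 2: length = 40
Step 3: length = 112
Step 4: length = 308
Step 5: length = 844
Step 6: length = 2308


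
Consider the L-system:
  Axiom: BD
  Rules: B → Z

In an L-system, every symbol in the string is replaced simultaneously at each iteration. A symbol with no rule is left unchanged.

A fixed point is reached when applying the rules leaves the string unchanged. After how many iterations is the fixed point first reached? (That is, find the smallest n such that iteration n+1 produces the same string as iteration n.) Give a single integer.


Answer: 1

Derivation:
Step 0: BD
Step 1: ZD
Step 2: ZD  (unchanged — fixed point at step 1)


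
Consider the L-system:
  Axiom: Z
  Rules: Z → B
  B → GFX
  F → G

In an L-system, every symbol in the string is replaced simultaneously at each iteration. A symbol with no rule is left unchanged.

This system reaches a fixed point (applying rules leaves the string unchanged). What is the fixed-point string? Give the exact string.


Step 0: Z
Step 1: B
Step 2: GFX
Step 3: GGX
Step 4: GGX  (unchanged — fixed point at step 3)

Answer: GGX


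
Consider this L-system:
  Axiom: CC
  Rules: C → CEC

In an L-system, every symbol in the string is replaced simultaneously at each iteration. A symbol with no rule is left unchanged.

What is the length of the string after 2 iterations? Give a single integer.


Answer: 14

Derivation:
Step 0: length = 2
Step 1: length = 6
Step 2: length = 14


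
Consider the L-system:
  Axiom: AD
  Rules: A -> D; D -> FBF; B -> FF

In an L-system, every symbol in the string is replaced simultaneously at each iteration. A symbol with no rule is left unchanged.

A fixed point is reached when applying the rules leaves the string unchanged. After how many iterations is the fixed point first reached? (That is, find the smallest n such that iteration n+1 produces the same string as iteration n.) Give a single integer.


Step 0: AD
Step 1: DFBF
Step 2: FBFFFFF
Step 3: FFFFFFFF
Step 4: FFFFFFFF  (unchanged — fixed point at step 3)

Answer: 3


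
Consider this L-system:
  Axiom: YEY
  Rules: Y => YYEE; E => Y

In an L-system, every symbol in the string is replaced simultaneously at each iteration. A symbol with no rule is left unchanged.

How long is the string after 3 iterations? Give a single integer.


Answer: 66

Derivation:
Step 0: length = 3
Step 1: length = 9
Step 2: length = 24
Step 3: length = 66


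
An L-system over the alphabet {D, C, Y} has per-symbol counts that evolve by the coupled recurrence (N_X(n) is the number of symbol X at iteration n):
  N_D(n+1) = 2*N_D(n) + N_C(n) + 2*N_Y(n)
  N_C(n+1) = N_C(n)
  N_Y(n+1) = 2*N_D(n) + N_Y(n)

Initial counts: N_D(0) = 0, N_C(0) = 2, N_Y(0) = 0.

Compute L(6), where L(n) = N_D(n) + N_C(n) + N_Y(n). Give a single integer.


Answer: 1764

Derivation:
Step 0: N_D=0, N_C=2, N_Y=0, L=2
Step 1: N_D=2, N_C=2, N_Y=0, L=4
Step 2: N_D=6, N_C=2, N_Y=4, L=12
Step 3: N_D=22, N_C=2, N_Y=16, L=40
Step 4: N_D=78, N_C=2, N_Y=60, L=140
Step 5: N_D=278, N_C=2, N_Y=216, L=496
Step 6: N_D=990, N_C=2, N_Y=772, L=1764


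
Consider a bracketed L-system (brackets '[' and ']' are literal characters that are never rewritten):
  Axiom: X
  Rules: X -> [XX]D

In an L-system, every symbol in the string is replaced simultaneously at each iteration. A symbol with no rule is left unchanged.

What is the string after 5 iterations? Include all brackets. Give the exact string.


Answer: [[[[[XX]D[XX]D]D[[XX]D[XX]D]D]D[[[XX]D[XX]D]D[[XX]D[XX]D]D]D]D[[[[XX]D[XX]D]D[[XX]D[XX]D]D]D[[[XX]D[XX]D]D[[XX]D[XX]D]D]D]D]D

Derivation:
Step 0: X
Step 1: [XX]D
Step 2: [[XX]D[XX]D]D
Step 3: [[[XX]D[XX]D]D[[XX]D[XX]D]D]D
Step 4: [[[[XX]D[XX]D]D[[XX]D[XX]D]D]D[[[XX]D[XX]D]D[[XX]D[XX]D]D]D]D
Step 5: [[[[[XX]D[XX]D]D[[XX]D[XX]D]D]D[[[XX]D[XX]D]D[[XX]D[XX]D]D]D]D[[[[XX]D[XX]D]D[[XX]D[XX]D]D]D[[[XX]D[XX]D]D[[XX]D[XX]D]D]D]D]D


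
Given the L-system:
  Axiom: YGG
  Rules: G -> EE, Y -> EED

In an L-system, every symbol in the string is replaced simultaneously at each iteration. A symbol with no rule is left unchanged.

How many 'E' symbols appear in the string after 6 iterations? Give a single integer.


Answer: 6

Derivation:
Step 0: YGG  (0 'E')
Step 1: EEDEEEE  (6 'E')
Step 2: EEDEEEE  (6 'E')
Step 3: EEDEEEE  (6 'E')
Step 4: EEDEEEE  (6 'E')
Step 5: EEDEEEE  (6 'E')
Step 6: EEDEEEE  (6 'E')


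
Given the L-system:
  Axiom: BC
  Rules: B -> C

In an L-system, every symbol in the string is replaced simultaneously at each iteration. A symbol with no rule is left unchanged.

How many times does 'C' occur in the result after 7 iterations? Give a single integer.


Step 0: BC  (1 'C')
Step 1: CC  (2 'C')
Step 2: CC  (2 'C')
Step 3: CC  (2 'C')
Step 4: CC  (2 'C')
Step 5: CC  (2 'C')
Step 6: CC  (2 'C')
Step 7: CC  (2 'C')

Answer: 2


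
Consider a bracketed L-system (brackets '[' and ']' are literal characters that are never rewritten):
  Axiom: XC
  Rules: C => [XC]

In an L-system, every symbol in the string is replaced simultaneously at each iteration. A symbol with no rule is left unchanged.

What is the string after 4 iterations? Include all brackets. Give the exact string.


Step 0: XC
Step 1: X[XC]
Step 2: X[X[XC]]
Step 3: X[X[X[XC]]]
Step 4: X[X[X[X[XC]]]]

Answer: X[X[X[X[XC]]]]


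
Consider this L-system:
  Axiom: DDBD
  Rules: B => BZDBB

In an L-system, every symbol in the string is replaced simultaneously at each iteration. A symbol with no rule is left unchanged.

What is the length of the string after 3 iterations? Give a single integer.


Answer: 56

Derivation:
Step 0: length = 4
Step 1: length = 8
Step 2: length = 20
Step 3: length = 56


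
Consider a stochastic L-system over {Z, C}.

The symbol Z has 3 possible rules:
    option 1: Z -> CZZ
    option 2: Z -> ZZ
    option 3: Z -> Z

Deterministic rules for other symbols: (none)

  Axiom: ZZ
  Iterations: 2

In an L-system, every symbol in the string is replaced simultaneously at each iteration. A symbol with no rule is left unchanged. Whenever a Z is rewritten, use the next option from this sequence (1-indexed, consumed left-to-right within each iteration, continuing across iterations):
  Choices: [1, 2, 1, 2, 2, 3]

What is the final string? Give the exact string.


Step 0: ZZ
Step 1: CZZZZ  (used choices [1, 2])
Step 2: CCZZZZZZZ  (used choices [1, 2, 2, 3])

Answer: CCZZZZZZZ


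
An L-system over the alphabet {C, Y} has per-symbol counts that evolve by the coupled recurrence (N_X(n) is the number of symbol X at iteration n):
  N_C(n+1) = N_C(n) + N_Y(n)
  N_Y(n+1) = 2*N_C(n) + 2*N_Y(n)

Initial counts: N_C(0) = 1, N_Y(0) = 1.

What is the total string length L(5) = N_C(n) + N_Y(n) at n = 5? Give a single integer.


Step 0: N_C=1, N_Y=1, L=2
Step 1: N_C=2, N_Y=4, L=6
Step 2: N_C=6, N_Y=12, L=18
Step 3: N_C=18, N_Y=36, L=54
Step 4: N_C=54, N_Y=108, L=162
Step 5: N_C=162, N_Y=324, L=486

Answer: 486


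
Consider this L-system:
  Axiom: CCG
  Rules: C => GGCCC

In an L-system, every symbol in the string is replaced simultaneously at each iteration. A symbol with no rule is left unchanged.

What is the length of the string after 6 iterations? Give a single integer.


Answer: 2915

Derivation:
Step 0: length = 3
Step 1: length = 11
Step 2: length = 35
Step 3: length = 107
Step 4: length = 323
Step 5: length = 971
Step 6: length = 2915


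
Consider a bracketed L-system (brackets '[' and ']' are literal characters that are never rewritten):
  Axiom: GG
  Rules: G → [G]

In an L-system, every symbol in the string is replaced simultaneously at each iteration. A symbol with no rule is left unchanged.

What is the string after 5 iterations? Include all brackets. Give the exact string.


Step 0: GG
Step 1: [G][G]
Step 2: [[G]][[G]]
Step 3: [[[G]]][[[G]]]
Step 4: [[[[G]]]][[[[G]]]]
Step 5: [[[[[G]]]]][[[[[G]]]]]

Answer: [[[[[G]]]]][[[[[G]]]]]


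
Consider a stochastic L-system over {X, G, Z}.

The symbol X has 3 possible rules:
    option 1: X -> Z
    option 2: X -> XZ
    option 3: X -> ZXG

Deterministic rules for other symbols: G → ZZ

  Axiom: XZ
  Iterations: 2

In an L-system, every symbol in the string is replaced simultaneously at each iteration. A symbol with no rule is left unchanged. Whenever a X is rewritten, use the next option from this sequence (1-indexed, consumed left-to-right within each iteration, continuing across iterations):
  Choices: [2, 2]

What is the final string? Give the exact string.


Step 0: XZ
Step 1: XZZ  (used choices [2])
Step 2: XZZZ  (used choices [2])

Answer: XZZZ


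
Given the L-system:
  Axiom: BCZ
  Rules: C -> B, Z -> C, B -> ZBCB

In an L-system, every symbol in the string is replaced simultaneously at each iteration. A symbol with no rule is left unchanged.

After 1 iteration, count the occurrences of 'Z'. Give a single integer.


Step 0: BCZ  (1 'Z')
Step 1: ZBCBBC  (1 'Z')

Answer: 1


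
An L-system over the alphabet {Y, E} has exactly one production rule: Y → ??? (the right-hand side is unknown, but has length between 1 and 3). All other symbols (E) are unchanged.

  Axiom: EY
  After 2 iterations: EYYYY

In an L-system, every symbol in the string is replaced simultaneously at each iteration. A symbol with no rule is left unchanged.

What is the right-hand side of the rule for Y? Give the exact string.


Trying Y → YY:
  Step 0: EY
  Step 1: EYY
  Step 2: EYYYY
Matches the given result.

Answer: YY


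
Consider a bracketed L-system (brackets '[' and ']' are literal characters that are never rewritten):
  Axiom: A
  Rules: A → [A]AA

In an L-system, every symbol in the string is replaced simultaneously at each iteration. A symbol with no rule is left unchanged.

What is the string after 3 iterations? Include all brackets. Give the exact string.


Answer: [[[A]AA][A]AA[A]AA][[A]AA][A]AA[A]AA[[A]AA][A]AA[A]AA

Derivation:
Step 0: A
Step 1: [A]AA
Step 2: [[A]AA][A]AA[A]AA
Step 3: [[[A]AA][A]AA[A]AA][[A]AA][A]AA[A]AA[[A]AA][A]AA[A]AA


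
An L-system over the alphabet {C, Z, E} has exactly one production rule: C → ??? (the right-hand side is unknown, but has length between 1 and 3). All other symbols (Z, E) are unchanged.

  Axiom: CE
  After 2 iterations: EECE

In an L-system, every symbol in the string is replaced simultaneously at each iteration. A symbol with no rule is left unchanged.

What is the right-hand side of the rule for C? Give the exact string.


Answer: EC

Derivation:
Trying C → EC:
  Step 0: CE
  Step 1: ECE
  Step 2: EECE
Matches the given result.


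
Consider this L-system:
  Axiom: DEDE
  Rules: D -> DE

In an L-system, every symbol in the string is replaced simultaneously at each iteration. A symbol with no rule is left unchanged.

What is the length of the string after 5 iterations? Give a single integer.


Answer: 14

Derivation:
Step 0: length = 4
Step 1: length = 6
Step 2: length = 8
Step 3: length = 10
Step 4: length = 12
Step 5: length = 14


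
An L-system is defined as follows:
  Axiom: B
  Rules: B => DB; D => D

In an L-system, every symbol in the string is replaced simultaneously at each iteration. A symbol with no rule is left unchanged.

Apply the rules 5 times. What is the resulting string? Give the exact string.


Answer: DDDDDB

Derivation:
Step 0: B
Step 1: DB
Step 2: DDB
Step 3: DDDB
Step 4: DDDDB
Step 5: DDDDDB


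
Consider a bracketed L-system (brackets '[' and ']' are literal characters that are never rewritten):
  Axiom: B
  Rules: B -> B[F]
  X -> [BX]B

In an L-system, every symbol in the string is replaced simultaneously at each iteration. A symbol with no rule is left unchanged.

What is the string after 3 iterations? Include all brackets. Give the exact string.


Step 0: B
Step 1: B[F]
Step 2: B[F][F]
Step 3: B[F][F][F]

Answer: B[F][F][F]


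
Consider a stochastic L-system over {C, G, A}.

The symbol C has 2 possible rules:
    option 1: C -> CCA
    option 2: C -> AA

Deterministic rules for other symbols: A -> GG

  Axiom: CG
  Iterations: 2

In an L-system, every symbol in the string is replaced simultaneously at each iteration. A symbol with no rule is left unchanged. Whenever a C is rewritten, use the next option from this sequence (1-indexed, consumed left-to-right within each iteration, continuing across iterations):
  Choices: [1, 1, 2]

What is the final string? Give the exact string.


Answer: CCAAAGGG

Derivation:
Step 0: CG
Step 1: CCAG  (used choices [1])
Step 2: CCAAAGGG  (used choices [1, 2])


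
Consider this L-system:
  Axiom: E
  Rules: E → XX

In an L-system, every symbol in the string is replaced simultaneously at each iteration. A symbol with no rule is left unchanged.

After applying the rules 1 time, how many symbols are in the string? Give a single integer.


Step 0: length = 1
Step 1: length = 2

Answer: 2


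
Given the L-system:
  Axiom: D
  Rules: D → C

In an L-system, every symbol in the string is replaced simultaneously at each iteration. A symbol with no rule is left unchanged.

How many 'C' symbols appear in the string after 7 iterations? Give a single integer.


Answer: 1

Derivation:
Step 0: D  (0 'C')
Step 1: C  (1 'C')
Step 2: C  (1 'C')
Step 3: C  (1 'C')
Step 4: C  (1 'C')
Step 5: C  (1 'C')
Step 6: C  (1 'C')
Step 7: C  (1 'C')


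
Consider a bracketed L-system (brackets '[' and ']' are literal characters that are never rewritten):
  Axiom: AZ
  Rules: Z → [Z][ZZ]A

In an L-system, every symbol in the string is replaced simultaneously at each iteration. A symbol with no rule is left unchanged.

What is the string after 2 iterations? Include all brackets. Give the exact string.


Step 0: AZ
Step 1: A[Z][ZZ]A
Step 2: A[[Z][ZZ]A][[Z][ZZ]A[Z][ZZ]A]A

Answer: A[[Z][ZZ]A][[Z][ZZ]A[Z][ZZ]A]A


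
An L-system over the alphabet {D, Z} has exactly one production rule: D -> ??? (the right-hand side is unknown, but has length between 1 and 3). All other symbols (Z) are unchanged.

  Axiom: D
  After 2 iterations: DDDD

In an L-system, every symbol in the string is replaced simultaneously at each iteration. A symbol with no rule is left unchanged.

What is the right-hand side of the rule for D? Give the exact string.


Trying D -> DD:
  Step 0: D
  Step 1: DD
  Step 2: DDDD
Matches the given result.

Answer: DD


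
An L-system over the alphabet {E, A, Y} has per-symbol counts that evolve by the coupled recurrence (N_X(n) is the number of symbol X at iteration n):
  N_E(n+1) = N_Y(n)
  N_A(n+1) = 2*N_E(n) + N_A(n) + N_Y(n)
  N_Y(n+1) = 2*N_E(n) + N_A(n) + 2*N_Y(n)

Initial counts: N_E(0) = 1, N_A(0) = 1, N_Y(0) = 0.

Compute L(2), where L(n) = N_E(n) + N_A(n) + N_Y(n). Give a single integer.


Answer: 18

Derivation:
Step 0: N_E=1, N_A=1, N_Y=0, L=2
Step 1: N_E=0, N_A=3, N_Y=3, L=6
Step 2: N_E=3, N_A=6, N_Y=9, L=18


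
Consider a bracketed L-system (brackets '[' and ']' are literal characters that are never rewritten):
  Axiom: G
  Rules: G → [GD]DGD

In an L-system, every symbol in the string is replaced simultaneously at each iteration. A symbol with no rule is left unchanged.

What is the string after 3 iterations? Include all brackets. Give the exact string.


Answer: [[[GD]DGDD]D[GD]DGDDD]D[[GD]DGDD]D[GD]DGDDD

Derivation:
Step 0: G
Step 1: [GD]DGD
Step 2: [[GD]DGDD]D[GD]DGDD
Step 3: [[[GD]DGDD]D[GD]DGDDD]D[[GD]DGDD]D[GD]DGDDD


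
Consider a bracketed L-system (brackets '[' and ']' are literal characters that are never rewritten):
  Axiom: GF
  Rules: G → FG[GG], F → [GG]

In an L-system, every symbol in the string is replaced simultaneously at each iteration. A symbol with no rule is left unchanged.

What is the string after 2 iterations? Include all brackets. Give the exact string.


Step 0: GF
Step 1: FG[GG][GG]
Step 2: [GG]FG[GG][FG[GG]FG[GG]][FG[GG]FG[GG]]

Answer: [GG]FG[GG][FG[GG]FG[GG]][FG[GG]FG[GG]]


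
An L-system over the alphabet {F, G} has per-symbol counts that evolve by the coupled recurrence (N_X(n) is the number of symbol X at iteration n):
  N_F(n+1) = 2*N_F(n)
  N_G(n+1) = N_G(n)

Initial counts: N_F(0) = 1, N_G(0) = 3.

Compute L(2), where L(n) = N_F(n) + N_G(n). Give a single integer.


Answer: 7

Derivation:
Step 0: N_F=1, N_G=3, L=4
Step 1: N_F=2, N_G=3, L=5
Step 2: N_F=4, N_G=3, L=7


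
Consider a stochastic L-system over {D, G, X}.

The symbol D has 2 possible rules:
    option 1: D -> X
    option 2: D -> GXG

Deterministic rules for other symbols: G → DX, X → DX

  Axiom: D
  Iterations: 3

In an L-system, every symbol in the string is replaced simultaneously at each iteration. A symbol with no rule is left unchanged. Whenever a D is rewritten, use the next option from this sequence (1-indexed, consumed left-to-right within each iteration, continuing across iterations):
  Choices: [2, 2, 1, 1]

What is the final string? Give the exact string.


Answer: GXGDXXDXXDX

Derivation:
Step 0: D
Step 1: GXG  (used choices [2])
Step 2: DXDXDX  (used choices [])
Step 3: GXGDXXDXXDX  (used choices [2, 1, 1])


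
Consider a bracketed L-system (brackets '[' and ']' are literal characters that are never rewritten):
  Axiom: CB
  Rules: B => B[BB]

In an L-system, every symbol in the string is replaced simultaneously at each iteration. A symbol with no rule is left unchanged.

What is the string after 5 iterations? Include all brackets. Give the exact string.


Step 0: CB
Step 1: CB[BB]
Step 2: CB[BB][B[BB]B[BB]]
Step 3: CB[BB][B[BB]B[BB]][B[BB][B[BB]B[BB]]B[BB][B[BB]B[BB]]]
Step 4: CB[BB][B[BB]B[BB]][B[BB][B[BB]B[BB]]B[BB][B[BB]B[BB]]][B[BB][B[BB]B[BB]][B[BB][B[BB]B[BB]]B[BB][B[BB]B[BB]]]B[BB][B[BB]B[BB]][B[BB][B[BB]B[BB]]B[BB][B[BB]B[BB]]]]
Step 5: CB[BB][B[BB]B[BB]][B[BB][B[BB]B[BB]]B[BB][B[BB]B[BB]]][B[BB][B[BB]B[BB]][B[BB][B[BB]B[BB]]B[BB][B[BB]B[BB]]]B[BB][B[BB]B[BB]][B[BB][B[BB]B[BB]]B[BB][B[BB]B[BB]]]][B[BB][B[BB]B[BB]][B[BB][B[BB]B[BB]]B[BB][B[BB]B[BB]]][B[BB][B[BB]B[BB]][B[BB][B[BB]B[BB]]B[BB][B[BB]B[BB]]]B[BB][B[BB]B[BB]][B[BB][B[BB]B[BB]]B[BB][B[BB]B[BB]]]]B[BB][B[BB]B[BB]][B[BB][B[BB]B[BB]]B[BB][B[BB]B[BB]]][B[BB][B[BB]B[BB]][B[BB][B[BB]B[BB]]B[BB][B[BB]B[BB]]]B[BB][B[BB]B[BB]][B[BB][B[BB]B[BB]]B[BB][B[BB]B[BB]]]]]

Answer: CB[BB][B[BB]B[BB]][B[BB][B[BB]B[BB]]B[BB][B[BB]B[BB]]][B[BB][B[BB]B[BB]][B[BB][B[BB]B[BB]]B[BB][B[BB]B[BB]]]B[BB][B[BB]B[BB]][B[BB][B[BB]B[BB]]B[BB][B[BB]B[BB]]]][B[BB][B[BB]B[BB]][B[BB][B[BB]B[BB]]B[BB][B[BB]B[BB]]][B[BB][B[BB]B[BB]][B[BB][B[BB]B[BB]]B[BB][B[BB]B[BB]]]B[BB][B[BB]B[BB]][B[BB][B[BB]B[BB]]B[BB][B[BB]B[BB]]]]B[BB][B[BB]B[BB]][B[BB][B[BB]B[BB]]B[BB][B[BB]B[BB]]][B[BB][B[BB]B[BB]][B[BB][B[BB]B[BB]]B[BB][B[BB]B[BB]]]B[BB][B[BB]B[BB]][B[BB][B[BB]B[BB]]B[BB][B[BB]B[BB]]]]]
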